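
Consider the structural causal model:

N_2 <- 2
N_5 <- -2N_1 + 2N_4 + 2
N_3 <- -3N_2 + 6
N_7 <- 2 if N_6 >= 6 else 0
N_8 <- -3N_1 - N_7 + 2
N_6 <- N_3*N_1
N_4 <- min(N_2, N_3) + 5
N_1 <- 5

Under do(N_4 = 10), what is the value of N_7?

0

The intervention breaks the incoming arrows to N_4: N_4 <- min(N_2, N_3) + 5 no longer applies, and N_4 = 10.
No directed path runs from N_4 to N_7, so N_7 keeps its natural value.
N_3 = -3N_2 + 6  [with N_2=2]  = 0
N_6 = N_3*N_1  [with N_3=0, N_1=5]  = 0
N_7 = 2 if N_6 >= 6 else 0  [with N_6=0]  = 0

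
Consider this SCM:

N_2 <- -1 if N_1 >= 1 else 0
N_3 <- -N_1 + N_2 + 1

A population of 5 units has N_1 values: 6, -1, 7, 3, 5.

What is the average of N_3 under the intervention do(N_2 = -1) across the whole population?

-4

Every unit gets N_2=-1 under the intervention. N_3 values become -6, 1, -7, -3, -5; E[N_3|do(N_2=-1)] = -4.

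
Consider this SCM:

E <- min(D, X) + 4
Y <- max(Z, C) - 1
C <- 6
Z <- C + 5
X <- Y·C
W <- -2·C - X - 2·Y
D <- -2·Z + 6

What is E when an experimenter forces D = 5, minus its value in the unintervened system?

21

The intervention breaks the incoming arrows to D: D <- -2·Z + 6 no longer applies, and D = 5.
Z = C + 5  [with C=6]  = 11
Y = max(Z, C) - 1  [with Z=11, C=6]  = 10
X = Y·C  [with Y=10, C=6]  = 60
E = min(D, X) + 4  [with D=5, X=60]  = 9
Without intervention: Z = C + 5  [with C=6]  = 11; D = -2·Z + 6  [with Z=11]  = -16; Y = max(Z, C) - 1  [with Z=11, C=6]  = 10; X = Y·C  [with Y=10, C=6]  = 60; E = min(D, X) + 4  [with D=-16, X=60]  = -12.
Change = 9 − (-12) = 21.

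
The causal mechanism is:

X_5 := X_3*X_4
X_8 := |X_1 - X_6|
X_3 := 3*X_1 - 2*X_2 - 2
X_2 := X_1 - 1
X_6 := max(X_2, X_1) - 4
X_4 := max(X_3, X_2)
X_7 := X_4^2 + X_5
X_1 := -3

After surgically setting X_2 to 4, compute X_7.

-60

Under do(X_2=4), the mechanism X_2 := X_1 - 1 is discarded; X_2 is fixed at 4.
X_3 = 3*X_1 - 2*X_2 - 2  [with X_1=-3, X_2=4]  = -19
X_4 = max(X_3, X_2)  [with X_3=-19, X_2=4]  = 4
X_5 = X_3*X_4  [with X_3=-19, X_4=4]  = -76
X_7 = X_4^2 + X_5  [with X_4=4, X_5=-76]  = -60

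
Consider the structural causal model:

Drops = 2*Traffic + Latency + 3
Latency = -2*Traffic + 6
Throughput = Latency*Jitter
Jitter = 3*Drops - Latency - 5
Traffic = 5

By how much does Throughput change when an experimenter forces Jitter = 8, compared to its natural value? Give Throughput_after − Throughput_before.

Intervening sets Jitter = 8 and removes its equation (Jitter = 3*Drops - Latency - 5).
Latency = -2*Traffic + 6  [with Traffic=5]  = -4
Throughput = Latency*Jitter  [with Latency=-4, Jitter=8]  = -32
Without intervention: Latency = -2*Traffic + 6  [with Traffic=5]  = -4; Drops = 2*Traffic + Latency + 3  [with Traffic=5, Latency=-4]  = 9; Jitter = 3*Drops - Latency - 5  [with Drops=9, Latency=-4]  = 26; Throughput = Latency*Jitter  [with Latency=-4, Jitter=26]  = -104.
Change = -32 − (-104) = 72.

72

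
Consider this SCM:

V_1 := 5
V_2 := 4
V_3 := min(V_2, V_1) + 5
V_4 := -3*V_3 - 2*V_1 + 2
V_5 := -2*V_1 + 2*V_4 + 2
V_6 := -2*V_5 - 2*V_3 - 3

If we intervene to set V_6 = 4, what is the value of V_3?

9

do(V_6=4) replaces the equation V_6 := -2*V_5 - 2*V_3 - 3 with the constant V_6 = 4.
V_3 is not downstream of the intervention, so its value is determined by the original equations.
V_3 = min(V_2, V_1) + 5  [with V_2=4, V_1=5]  = 9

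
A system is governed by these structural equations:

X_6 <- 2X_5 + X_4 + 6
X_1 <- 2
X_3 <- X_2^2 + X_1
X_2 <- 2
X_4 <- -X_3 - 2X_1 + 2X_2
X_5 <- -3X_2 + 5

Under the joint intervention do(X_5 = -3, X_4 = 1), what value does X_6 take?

1

Setting X_5 = -3, X_4 = 1 by intervention discards those variables' equations.
X_6 = 2X_5 + X_4 + 6  [with X_5=-3, X_4=1]  = 1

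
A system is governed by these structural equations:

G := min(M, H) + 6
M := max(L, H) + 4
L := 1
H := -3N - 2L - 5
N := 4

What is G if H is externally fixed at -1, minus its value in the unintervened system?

18

do(H=-1) replaces the equation H := -3N - 2L - 5 with the constant H = -1.
M = max(L, H) + 4  [with L=1, H=-1]  = 5
G = min(M, H) + 6  [with M=5, H=-1]  = 5
Without intervention: H = -3N - 2L - 5  [with N=4, L=1]  = -19; M = max(L, H) + 4  [with L=1, H=-19]  = 5; G = min(M, H) + 6  [with M=5, H=-19]  = -13.
Change = 5 − (-13) = 18.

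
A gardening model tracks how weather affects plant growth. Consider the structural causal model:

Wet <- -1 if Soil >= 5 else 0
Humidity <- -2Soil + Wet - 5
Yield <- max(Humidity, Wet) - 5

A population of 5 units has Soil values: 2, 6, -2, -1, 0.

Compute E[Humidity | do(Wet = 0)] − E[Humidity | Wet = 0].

-2.5

Under do(Wet=0), Wet's equation is replaced by Wet=0 for every unit. Per-unit Humidity: -9, -17, -1, -3, -5. Mean = -7.
Conditioning on Wet=0 selects the 4 unit(s) with Soil ∈ {2, -2, -1, 0}. Their Humidity values: -9, -1, -3, -5. Mean = -4.5.
Difference = -7 − (-4.5) = -2.5.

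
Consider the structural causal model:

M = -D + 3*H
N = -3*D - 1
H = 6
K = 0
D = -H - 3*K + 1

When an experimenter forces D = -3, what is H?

6

Under do(D=-3), the mechanism D = -H - 3*K + 1 is discarded; D is fixed at -3.
Since H is not a descendant of the intervened variable, it is unaffected.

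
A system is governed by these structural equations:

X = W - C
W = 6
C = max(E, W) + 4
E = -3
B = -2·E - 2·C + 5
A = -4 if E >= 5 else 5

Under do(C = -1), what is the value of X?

7

The intervention breaks the incoming arrows to C: C = max(E, W) + 4 no longer applies, and C = -1.
X = W - C  [with W=6, C=-1]  = 7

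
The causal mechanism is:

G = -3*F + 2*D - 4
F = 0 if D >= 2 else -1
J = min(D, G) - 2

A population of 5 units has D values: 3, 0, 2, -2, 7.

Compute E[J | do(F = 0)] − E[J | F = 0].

-3.6

Under do(F=0), F's equation is replaced by F=0 for every unit. Per-unit J: 0, -6, -2, -10, 5. Mean = -2.6.
Observing F=0 restricts to units where F's equation naturally yields 0: D ∈ {3, 2, 7}. In that subpopulation J = 0, -2, 5, mean 1.
Difference = -2.6 − 1 = -3.6.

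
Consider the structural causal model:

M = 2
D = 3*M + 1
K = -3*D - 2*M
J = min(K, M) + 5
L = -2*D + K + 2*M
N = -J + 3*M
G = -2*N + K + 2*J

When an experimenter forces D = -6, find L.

30

do(D=-6) replaces the equation D = 3*M + 1 with the constant D = -6.
K = -3*D - 2*M  [with D=-6, M=2]  = 14
L = -2*D + K + 2*M  [with D=-6, K=14, M=2]  = 30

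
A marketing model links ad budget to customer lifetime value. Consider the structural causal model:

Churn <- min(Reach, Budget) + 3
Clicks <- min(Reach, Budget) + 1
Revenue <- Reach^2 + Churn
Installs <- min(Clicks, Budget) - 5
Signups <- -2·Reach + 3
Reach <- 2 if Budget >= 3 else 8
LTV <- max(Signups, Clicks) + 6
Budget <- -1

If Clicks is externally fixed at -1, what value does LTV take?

The intervention breaks the incoming arrows to Clicks: Clicks <- min(Reach, Budget) + 1 no longer applies, and Clicks = -1.
Reach = 2 if Budget >= 3 else 8  [with Budget=-1]  = 8
Signups = -2·Reach + 3  [with Reach=8]  = -13
LTV = max(Signups, Clicks) + 6  [with Signups=-13, Clicks=-1]  = 5

5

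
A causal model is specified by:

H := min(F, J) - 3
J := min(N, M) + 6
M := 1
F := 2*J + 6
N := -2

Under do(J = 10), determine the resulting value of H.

7

do(J=10) replaces the equation J := min(N, M) + 6 with the constant J = 10.
F = 2*J + 6  [with J=10]  = 26
H = min(F, J) - 3  [with F=26, J=10]  = 7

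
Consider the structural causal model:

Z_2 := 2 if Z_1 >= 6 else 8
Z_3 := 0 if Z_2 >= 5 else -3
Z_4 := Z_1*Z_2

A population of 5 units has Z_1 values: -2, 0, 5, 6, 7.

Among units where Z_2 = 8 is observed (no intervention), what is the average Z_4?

8

E[Z_4|Z_2=8] averages over only the 3 units with Z_2=8 (Z_1 = -2, 0, 5): Z_4 = -16, 0, 40, mean 8.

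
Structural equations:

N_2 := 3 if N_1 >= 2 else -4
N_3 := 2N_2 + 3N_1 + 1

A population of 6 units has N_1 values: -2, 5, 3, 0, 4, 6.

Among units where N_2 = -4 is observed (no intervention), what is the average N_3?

-10

Conditioning on N_2=-4 selects the 2 unit(s) with N_1 ∈ {-2, 0}. Their N_3 values: -13, -7. Mean = -10.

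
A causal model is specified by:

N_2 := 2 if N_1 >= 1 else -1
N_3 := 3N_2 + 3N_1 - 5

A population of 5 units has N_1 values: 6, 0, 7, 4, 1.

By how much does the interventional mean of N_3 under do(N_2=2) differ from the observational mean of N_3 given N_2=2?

Under do(N_2=2), N_2's equation is replaced by N_2=2 for every unit. Per-unit N_3: 19, 1, 22, 13, 4. Mean = 11.8.
Conditioning on N_2=2 selects the 4 unit(s) with N_1 ∈ {6, 7, 4, 1}. Their N_3 values: 19, 22, 13, 4. Mean = 14.5.
Difference = 11.8 − 14.5 = -2.7.

-2.7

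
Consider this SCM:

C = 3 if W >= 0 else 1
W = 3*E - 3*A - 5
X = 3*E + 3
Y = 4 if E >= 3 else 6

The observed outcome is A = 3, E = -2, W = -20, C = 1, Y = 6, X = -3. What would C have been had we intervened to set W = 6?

The intervention breaks the incoming arrows to W: W = 3*E - 3*A - 5 no longer applies, and W = 6.
C = 3 if W >= 0 else 1  [with W=6]  = 3

3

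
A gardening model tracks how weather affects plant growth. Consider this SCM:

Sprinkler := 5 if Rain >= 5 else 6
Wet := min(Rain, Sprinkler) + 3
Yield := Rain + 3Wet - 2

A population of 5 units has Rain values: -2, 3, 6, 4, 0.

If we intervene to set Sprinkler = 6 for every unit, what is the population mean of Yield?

15.8

Every unit gets Sprinkler=6 under the intervention. Yield values become -1, 19, 31, 23, 7; E[Yield|do(Sprinkler=6)] = 15.8.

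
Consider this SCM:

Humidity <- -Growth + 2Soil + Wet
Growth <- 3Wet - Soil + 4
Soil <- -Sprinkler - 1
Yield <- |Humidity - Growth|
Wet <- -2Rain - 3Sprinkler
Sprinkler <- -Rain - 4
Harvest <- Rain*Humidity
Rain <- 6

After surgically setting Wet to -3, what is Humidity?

29

Under do(Wet=-3), the mechanism Wet <- -2Rain - 3Sprinkler is discarded; Wet is fixed at -3.
Sprinkler = -Rain - 4  [with Rain=6]  = -10
Soil = -Sprinkler - 1  [with Sprinkler=-10]  = 9
Growth = 3Wet - Soil + 4  [with Wet=-3, Soil=9]  = -14
Humidity = -Growth + 2Soil + Wet  [with Growth=-14, Soil=9, Wet=-3]  = 29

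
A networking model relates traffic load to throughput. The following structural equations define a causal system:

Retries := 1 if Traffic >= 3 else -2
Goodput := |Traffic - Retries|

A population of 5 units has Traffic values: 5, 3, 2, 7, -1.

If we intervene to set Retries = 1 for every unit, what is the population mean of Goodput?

Under do(Retries=1), Retries's equation is replaced by Retries=1 for every unit. Per-unit Goodput: 4, 2, 1, 6, 2. Mean = 3.

3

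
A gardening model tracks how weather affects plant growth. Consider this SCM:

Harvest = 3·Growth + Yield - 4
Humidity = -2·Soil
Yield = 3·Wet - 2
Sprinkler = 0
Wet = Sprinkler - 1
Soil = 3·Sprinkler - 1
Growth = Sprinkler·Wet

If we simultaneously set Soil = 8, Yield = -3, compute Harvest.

Setting Soil = 8, Yield = -3 by intervention discards those variables' equations.
Wet = Sprinkler - 1  [with Sprinkler=0]  = -1
Growth = Sprinkler·Wet  [with Sprinkler=0, Wet=-1]  = 0
Harvest = 3·Growth + Yield - 4  [with Growth=0, Yield=-3]  = -7

-7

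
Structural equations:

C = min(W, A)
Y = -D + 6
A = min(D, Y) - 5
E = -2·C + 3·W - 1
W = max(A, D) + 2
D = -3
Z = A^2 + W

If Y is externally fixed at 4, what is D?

-3

Under do(Y=4), the mechanism Y = -D + 6 is discarded; Y is fixed at 4.
D is not downstream of the intervention, so its value is determined by the original equations.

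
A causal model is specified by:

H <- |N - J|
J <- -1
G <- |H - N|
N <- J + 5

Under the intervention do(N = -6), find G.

Under do(N=-6), the mechanism N <- J + 5 is discarded; N is fixed at -6.
H = |N - J|  [with N=-6, J=-1]  = 5
G = |H - N|  [with H=5, N=-6]  = 11

11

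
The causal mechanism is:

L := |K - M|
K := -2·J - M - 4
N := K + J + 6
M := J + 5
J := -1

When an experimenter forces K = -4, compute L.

8

do(K=-4) replaces the equation K := -2·J - M - 4 with the constant K = -4.
M = J + 5  [with J=-1]  = 4
L = |K - M|  [with K=-4, M=4]  = 8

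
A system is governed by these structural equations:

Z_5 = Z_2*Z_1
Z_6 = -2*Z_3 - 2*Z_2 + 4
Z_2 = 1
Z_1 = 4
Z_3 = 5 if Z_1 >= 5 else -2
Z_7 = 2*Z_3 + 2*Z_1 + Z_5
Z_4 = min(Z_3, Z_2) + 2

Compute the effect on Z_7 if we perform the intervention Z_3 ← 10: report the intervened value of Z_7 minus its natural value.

24

The intervention breaks the incoming arrows to Z_3: Z_3 = 5 if Z_1 >= 5 else -2 no longer applies, and Z_3 = 10.
Z_5 = Z_2*Z_1  [with Z_2=1, Z_1=4]  = 4
Z_7 = 2*Z_3 + 2*Z_1 + Z_5  [with Z_3=10, Z_1=4, Z_5=4]  = 32
Without intervention: Z_3 = 5 if Z_1 >= 5 else -2  [with Z_1=4]  = -2; Z_5 = Z_2*Z_1  [with Z_2=1, Z_1=4]  = 4; Z_7 = 2*Z_3 + 2*Z_1 + Z_5  [with Z_3=-2, Z_1=4, Z_5=4]  = 8.
Change = 32 − 8 = 24.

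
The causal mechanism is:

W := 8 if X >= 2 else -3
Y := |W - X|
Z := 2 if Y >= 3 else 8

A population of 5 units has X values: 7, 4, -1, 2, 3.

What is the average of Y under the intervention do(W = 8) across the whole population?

5

Under do(W=8), W's equation is replaced by W=8 for every unit. Per-unit Y: 1, 4, 9, 6, 5. Mean = 5.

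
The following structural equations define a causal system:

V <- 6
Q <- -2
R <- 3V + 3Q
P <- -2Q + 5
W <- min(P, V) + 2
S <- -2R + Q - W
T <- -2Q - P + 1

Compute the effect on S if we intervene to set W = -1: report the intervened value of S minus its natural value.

The intervention breaks the incoming arrows to W: W <- min(P, V) + 2 no longer applies, and W = -1.
R = 3V + 3Q  [with V=6, Q=-2]  = 12
S = -2R + Q - W  [with R=12, Q=-2, W=-1]  = -25
Without intervention: R = 3V + 3Q  [with V=6, Q=-2]  = 12; P = -2Q + 5  [with Q=-2]  = 9; W = min(P, V) + 2  [with P=9, V=6]  = 8; S = -2R + Q - W  [with R=12, Q=-2, W=8]  = -34.
Change = -25 − (-34) = 9.

9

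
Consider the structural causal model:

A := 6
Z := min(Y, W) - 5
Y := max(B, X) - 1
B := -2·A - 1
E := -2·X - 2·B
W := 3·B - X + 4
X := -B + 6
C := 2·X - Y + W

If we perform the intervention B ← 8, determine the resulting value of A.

6

Under do(B=8), the mechanism B := -2·A - 1 is discarded; B is fixed at 8.
A is not downstream of the intervention, so its value is determined by the original equations.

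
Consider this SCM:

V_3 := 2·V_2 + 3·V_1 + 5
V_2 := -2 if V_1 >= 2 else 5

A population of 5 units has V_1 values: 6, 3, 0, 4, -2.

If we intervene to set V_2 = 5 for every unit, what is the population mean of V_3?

21.6

Every unit gets V_2=5 under the intervention. V_3 values become 33, 24, 15, 27, 9; E[V_3|do(V_2=5)] = 21.6.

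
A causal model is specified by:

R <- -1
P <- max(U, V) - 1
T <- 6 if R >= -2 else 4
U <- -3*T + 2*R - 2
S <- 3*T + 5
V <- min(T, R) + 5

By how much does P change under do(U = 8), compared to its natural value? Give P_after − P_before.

The intervention breaks the incoming arrows to U: U <- -3*T + 2*R - 2 no longer applies, and U = 8.
T = 6 if R >= -2 else 4  [with R=-1]  = 6
V = min(T, R) + 5  [with T=6, R=-1]  = 4
P = max(U, V) - 1  [with U=8, V=4]  = 7
Without intervention: T = 6 if R >= -2 else 4  [with R=-1]  = 6; U = -3*T + 2*R - 2  [with T=6, R=-1]  = -22; V = min(T, R) + 5  [with T=6, R=-1]  = 4; P = max(U, V) - 1  [with U=-22, V=4]  = 3.
Change = 7 − 3 = 4.

4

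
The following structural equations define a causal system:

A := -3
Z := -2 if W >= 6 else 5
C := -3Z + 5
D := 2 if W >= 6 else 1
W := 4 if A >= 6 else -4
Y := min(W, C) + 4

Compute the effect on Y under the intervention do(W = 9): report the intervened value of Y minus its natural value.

Under do(W=9), the mechanism W := 4 if A >= 6 else -4 is discarded; W is fixed at 9.
Z = -2 if W >= 6 else 5  [with W=9]  = -2
C = -3Z + 5  [with Z=-2]  = 11
Y = min(W, C) + 4  [with W=9, C=11]  = 13
Without intervention: W = 4 if A >= 6 else -4  [with A=-3]  = -4; Z = -2 if W >= 6 else 5  [with W=-4]  = 5; C = -3Z + 5  [with Z=5]  = -10; Y = min(W, C) + 4  [with W=-4, C=-10]  = -6.
Change = 13 − (-6) = 19.

19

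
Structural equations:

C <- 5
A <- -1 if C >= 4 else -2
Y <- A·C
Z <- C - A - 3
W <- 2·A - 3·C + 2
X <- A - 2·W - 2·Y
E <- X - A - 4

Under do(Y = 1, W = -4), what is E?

Under do(Y = 1, W = -4), each intervened variable's structural equation is replaced by its fixed value.
A = -1 if C >= 4 else -2  [with C=5]  = -1
X = A - 2·W - 2·Y  [with A=-1, W=-4, Y=1]  = 5
E = X - A - 4  [with X=5, A=-1]  = 2

2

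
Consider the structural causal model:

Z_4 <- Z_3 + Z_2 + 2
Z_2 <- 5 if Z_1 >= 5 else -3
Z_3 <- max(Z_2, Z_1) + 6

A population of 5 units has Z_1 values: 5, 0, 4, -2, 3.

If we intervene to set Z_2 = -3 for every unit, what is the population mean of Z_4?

Every unit gets Z_2=-3 under the intervention. Z_4 values become 10, 5, 9, 3, 8; E[Z_4|do(Z_2=-3)] = 7.

7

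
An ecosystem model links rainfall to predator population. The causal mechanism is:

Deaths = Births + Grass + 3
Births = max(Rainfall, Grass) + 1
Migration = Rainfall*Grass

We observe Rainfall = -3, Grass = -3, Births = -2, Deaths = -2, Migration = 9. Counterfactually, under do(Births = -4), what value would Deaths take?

-4

The intervention breaks the incoming arrows to Births: Births = max(Rainfall, Grass) + 1 no longer applies, and Births = -4.
Deaths = Births + Grass + 3  [with Births=-4, Grass=-3]  = -4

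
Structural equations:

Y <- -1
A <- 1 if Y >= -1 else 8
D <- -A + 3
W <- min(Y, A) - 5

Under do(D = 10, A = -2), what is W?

-7

Setting D = 10, A = -2 by intervention discards those variables' equations.
W = min(Y, A) - 5  [with Y=-1, A=-2]  = -7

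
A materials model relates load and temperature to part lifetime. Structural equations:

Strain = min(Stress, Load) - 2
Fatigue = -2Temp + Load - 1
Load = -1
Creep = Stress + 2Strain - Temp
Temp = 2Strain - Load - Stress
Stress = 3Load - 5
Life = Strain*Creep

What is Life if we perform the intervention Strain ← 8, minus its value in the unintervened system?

-306

The intervention breaks the incoming arrows to Strain: Strain = min(Stress, Load) - 2 no longer applies, and Strain = 8.
Stress = 3Load - 5  [with Load=-1]  = -8
Temp = 2Strain - Load - Stress  [with Strain=8, Load=-1, Stress=-8]  = 25
Creep = Stress + 2Strain - Temp  [with Stress=-8, Strain=8, Temp=25]  = -17
Life = Strain*Creep  [with Strain=8, Creep=-17]  = -136
Without intervention: Stress = 3Load - 5  [with Load=-1]  = -8; Strain = min(Stress, Load) - 2  [with Stress=-8, Load=-1]  = -10; Temp = 2Strain - Load - Stress  [with Strain=-10, Load=-1, Stress=-8]  = -11; Creep = Stress + 2Strain - Temp  [with Stress=-8, Strain=-10, Temp=-11]  = -17; Life = Strain*Creep  [with Strain=-10, Creep=-17]  = 170.
Change = -136 − 170 = -306.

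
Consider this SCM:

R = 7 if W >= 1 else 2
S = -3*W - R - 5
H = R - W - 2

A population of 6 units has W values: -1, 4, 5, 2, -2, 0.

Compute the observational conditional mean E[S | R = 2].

-4

Observing R=2 restricts to units where R's equation naturally yields 2: W ∈ {-1, -2, 0}. In that subpopulation S = -4, -1, -7, mean -4.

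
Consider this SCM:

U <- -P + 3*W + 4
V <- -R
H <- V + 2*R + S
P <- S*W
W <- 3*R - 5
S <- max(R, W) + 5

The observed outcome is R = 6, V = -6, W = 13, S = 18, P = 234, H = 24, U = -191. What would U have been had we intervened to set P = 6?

Under do(P=6), the mechanism P <- S*W is discarded; P is fixed at 6.
W = 3*R - 5  [with R=6]  = 13
U = -P + 3*W + 4  [with P=6, W=13]  = 37

37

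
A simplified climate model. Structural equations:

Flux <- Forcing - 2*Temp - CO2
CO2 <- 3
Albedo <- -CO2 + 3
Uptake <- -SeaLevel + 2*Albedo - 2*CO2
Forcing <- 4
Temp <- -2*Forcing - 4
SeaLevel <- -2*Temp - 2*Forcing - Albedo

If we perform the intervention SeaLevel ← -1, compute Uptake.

Under do(SeaLevel=-1), the mechanism SeaLevel <- -2*Temp - 2*Forcing - Albedo is discarded; SeaLevel is fixed at -1.
Albedo = -CO2 + 3  [with CO2=3]  = 0
Uptake = -SeaLevel + 2*Albedo - 2*CO2  [with SeaLevel=-1, Albedo=0, CO2=3]  = -5

-5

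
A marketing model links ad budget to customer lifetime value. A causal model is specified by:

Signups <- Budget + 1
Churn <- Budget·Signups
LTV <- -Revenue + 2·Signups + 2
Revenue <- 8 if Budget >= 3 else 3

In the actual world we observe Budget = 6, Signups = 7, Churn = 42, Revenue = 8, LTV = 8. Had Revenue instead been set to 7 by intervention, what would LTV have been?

9

Intervening sets Revenue = 7 and removes its equation (Revenue <- 8 if Budget >= 3 else 3).
Signups = Budget + 1  [with Budget=6]  = 7
LTV = -Revenue + 2·Signups + 2  [with Revenue=7, Signups=7]  = 9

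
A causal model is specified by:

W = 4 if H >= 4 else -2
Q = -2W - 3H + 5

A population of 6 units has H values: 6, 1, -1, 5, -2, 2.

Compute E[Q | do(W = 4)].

-8.5

Every unit gets W=4 under the intervention. Q values become -21, -6, 0, -18, 3, -9; E[Q|do(W=4)] = -8.5.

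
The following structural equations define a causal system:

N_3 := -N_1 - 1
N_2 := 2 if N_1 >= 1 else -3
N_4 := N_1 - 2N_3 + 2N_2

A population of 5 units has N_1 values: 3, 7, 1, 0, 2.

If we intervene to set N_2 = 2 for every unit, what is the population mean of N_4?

The intervention sets N_2=2 in all 5 units regardless of N_1. Recomputing N_4 per unit gives 15, 27, 9, 6, 12; average 13.8.

13.8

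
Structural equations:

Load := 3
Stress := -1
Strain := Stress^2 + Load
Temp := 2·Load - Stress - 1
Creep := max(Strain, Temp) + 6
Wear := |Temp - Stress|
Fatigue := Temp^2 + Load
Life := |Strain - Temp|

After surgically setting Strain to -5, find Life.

11

The intervention breaks the incoming arrows to Strain: Strain := Stress^2 + Load no longer applies, and Strain = -5.
Temp = 2·Load - Stress - 1  [with Load=3, Stress=-1]  = 6
Life = |Strain - Temp|  [with Strain=-5, Temp=6]  = 11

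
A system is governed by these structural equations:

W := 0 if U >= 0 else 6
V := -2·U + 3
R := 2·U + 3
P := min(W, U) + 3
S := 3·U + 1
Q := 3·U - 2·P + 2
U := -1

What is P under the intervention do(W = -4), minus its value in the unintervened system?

The intervention breaks the incoming arrows to W: W := 0 if U >= 0 else 6 no longer applies, and W = -4.
P = min(W, U) + 3  [with W=-4, U=-1]  = -1
Without intervention: W = 0 if U >= 0 else 6  [with U=-1]  = 6; P = min(W, U) + 3  [with W=6, U=-1]  = 2.
Change = -1 − 2 = -3.

-3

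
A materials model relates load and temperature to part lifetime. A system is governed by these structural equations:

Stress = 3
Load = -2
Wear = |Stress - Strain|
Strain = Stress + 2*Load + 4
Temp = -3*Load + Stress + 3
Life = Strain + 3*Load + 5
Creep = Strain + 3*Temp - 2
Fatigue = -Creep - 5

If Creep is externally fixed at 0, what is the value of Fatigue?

-5

Under do(Creep=0), the mechanism Creep = Strain + 3*Temp - 2 is discarded; Creep is fixed at 0.
Fatigue = -Creep - 5  [with Creep=0]  = -5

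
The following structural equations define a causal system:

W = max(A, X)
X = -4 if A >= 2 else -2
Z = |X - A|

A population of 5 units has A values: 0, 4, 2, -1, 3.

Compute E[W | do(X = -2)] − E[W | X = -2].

Under do(X=-2), X's equation is replaced by X=-2 for every unit. Per-unit W: 0, 4, 2, -1, 3. Mean = 1.6.
Observing X=-2 restricts to units where X's equation naturally yields -2: A ∈ {0, -1}. In that subpopulation W = 0, -1, mean -0.5.
Difference = 1.6 − (-0.5) = 2.1.

2.1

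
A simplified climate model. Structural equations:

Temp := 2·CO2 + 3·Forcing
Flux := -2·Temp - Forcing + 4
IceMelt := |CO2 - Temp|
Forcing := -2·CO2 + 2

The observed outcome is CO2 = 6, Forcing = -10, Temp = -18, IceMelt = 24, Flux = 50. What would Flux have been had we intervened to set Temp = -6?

do(Temp=-6) replaces the equation Temp := 2·CO2 + 3·Forcing with the constant Temp = -6.
Forcing = -2·CO2 + 2  [with CO2=6]  = -10
Flux = -2·Temp - Forcing + 4  [with Temp=-6, Forcing=-10]  = 26

26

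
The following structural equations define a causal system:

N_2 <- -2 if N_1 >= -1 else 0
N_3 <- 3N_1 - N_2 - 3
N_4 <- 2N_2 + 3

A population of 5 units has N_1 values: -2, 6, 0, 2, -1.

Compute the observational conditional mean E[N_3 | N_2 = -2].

4.25

Conditioning on N_2=-2 selects the 4 unit(s) with N_1 ∈ {6, 0, 2, -1}. Their N_3 values: 17, -1, 5, -4. Mean = 4.25.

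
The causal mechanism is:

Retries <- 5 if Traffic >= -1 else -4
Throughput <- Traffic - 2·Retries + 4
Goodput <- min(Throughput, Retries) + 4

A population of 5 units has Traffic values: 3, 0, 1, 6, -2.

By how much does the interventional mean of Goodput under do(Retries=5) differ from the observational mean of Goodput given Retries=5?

The intervention sets Retries=5 in all 5 units regardless of Traffic. Recomputing Goodput per unit gives 1, -2, -1, 4, -4; average -0.4.
Conditioning on Retries=5 selects the 4 unit(s) with Traffic ∈ {3, 0, 1, 6}. Their Goodput values: 1, -2, -1, 4. Mean = 0.5.
Difference = -0.4 − 0.5 = -0.9.

-0.9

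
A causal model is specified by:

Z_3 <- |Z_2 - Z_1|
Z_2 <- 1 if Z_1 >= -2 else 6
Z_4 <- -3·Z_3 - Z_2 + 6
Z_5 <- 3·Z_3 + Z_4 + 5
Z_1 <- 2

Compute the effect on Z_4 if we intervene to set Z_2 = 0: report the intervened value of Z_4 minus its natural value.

Under do(Z_2=0), the mechanism Z_2 <- 1 if Z_1 >= -2 else 6 is discarded; Z_2 is fixed at 0.
Z_3 = |Z_2 - Z_1|  [with Z_2=0, Z_1=2]  = 2
Z_4 = -3·Z_3 - Z_2 + 6  [with Z_3=2, Z_2=0]  = 0
Without intervention: Z_2 = 1 if Z_1 >= -2 else 6  [with Z_1=2]  = 1; Z_3 = |Z_2 - Z_1|  [with Z_2=1, Z_1=2]  = 1; Z_4 = -3·Z_3 - Z_2 + 6  [with Z_3=1, Z_2=1]  = 2.
Change = 0 − 2 = -2.

-2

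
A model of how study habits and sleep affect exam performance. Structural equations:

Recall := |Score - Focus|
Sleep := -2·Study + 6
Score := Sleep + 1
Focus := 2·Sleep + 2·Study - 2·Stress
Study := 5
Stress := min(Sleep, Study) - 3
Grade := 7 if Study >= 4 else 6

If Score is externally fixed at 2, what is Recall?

14

The intervention breaks the incoming arrows to Score: Score := Sleep + 1 no longer applies, and Score = 2.
Sleep = -2·Study + 6  [with Study=5]  = -4
Stress = min(Sleep, Study) - 3  [with Sleep=-4, Study=5]  = -7
Focus = 2·Sleep + 2·Study - 2·Stress  [with Sleep=-4, Study=5, Stress=-7]  = 16
Recall = |Score - Focus|  [with Score=2, Focus=16]  = 14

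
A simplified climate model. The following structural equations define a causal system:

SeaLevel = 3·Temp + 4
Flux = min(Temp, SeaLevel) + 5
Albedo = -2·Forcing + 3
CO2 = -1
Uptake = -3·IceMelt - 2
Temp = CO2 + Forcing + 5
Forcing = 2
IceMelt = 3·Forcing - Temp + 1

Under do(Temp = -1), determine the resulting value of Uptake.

-26

The intervention breaks the incoming arrows to Temp: Temp = CO2 + Forcing + 5 no longer applies, and Temp = -1.
IceMelt = 3·Forcing - Temp + 1  [with Forcing=2, Temp=-1]  = 8
Uptake = -3·IceMelt - 2  [with IceMelt=8]  = -26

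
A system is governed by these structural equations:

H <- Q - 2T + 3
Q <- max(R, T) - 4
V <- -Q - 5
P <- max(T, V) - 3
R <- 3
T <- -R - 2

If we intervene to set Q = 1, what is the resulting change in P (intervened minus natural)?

The intervention breaks the incoming arrows to Q: Q <- max(R, T) - 4 no longer applies, and Q = 1.
T = -R - 2  [with R=3]  = -5
V = -Q - 5  [with Q=1]  = -6
P = max(T, V) - 3  [with T=-5, V=-6]  = -8
Without intervention: T = -R - 2  [with R=3]  = -5; Q = max(R, T) - 4  [with R=3, T=-5]  = -1; V = -Q - 5  [with Q=-1]  = -4; P = max(T, V) - 3  [with T=-5, V=-4]  = -7.
Change = -8 − (-7) = -1.

-1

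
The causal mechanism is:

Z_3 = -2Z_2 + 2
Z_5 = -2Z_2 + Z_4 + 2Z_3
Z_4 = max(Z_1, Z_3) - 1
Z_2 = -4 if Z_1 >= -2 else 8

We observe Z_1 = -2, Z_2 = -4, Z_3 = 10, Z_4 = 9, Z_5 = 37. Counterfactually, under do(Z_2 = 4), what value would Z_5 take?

do(Z_2=4) replaces the equation Z_2 = -4 if Z_1 >= -2 else 8 with the constant Z_2 = 4.
Z_3 = -2Z_2 + 2  [with Z_2=4]  = -6
Z_4 = max(Z_1, Z_3) - 1  [with Z_1=-2, Z_3=-6]  = -3
Z_5 = -2Z_2 + Z_4 + 2Z_3  [with Z_2=4, Z_4=-3, Z_3=-6]  = -23

-23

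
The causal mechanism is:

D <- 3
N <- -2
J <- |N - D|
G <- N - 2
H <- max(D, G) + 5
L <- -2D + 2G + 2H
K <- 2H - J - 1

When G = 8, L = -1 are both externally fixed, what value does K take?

Setting G = 8, L = -1 by intervention discards those variables' equations.
J = |N - D|  [with N=-2, D=3]  = 5
H = max(D, G) + 5  [with D=3, G=8]  = 13
K = 2H - J - 1  [with H=13, J=5]  = 20

20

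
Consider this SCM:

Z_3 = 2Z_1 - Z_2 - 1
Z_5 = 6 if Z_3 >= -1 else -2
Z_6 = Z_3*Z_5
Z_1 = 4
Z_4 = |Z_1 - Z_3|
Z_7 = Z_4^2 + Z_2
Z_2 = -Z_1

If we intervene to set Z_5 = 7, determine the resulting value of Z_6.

77

The intervention breaks the incoming arrows to Z_5: Z_5 = 6 if Z_3 >= -1 else -2 no longer applies, and Z_5 = 7.
Z_2 = -Z_1  [with Z_1=4]  = -4
Z_3 = 2Z_1 - Z_2 - 1  [with Z_1=4, Z_2=-4]  = 11
Z_6 = Z_3*Z_5  [with Z_3=11, Z_5=7]  = 77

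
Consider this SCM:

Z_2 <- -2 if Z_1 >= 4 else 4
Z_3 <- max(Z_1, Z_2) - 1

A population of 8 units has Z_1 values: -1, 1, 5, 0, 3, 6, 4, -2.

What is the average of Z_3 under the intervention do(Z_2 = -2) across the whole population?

Under do(Z_2=-2), Z_2's equation is replaced by Z_2=-2 for every unit. Per-unit Z_3: -2, 0, 4, -1, 2, 5, 3, -3. Mean = 1.

1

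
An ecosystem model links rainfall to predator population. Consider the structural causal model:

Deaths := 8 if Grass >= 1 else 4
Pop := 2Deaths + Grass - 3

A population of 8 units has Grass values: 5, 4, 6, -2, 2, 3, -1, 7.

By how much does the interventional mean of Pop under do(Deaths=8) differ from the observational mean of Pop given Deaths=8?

-1.5

Under do(Deaths=8), Deaths's equation is replaced by Deaths=8 for every unit. Per-unit Pop: 18, 17, 19, 11, 15, 16, 12, 20. Mean = 16.
E[Pop|Deaths=8] averages over only the 6 units with Deaths=8 (Grass = 5, 4, 6, 2, 3, 7): Pop = 18, 17, 19, 15, 16, 20, mean 17.5.
Difference = 16 − 17.5 = -1.5.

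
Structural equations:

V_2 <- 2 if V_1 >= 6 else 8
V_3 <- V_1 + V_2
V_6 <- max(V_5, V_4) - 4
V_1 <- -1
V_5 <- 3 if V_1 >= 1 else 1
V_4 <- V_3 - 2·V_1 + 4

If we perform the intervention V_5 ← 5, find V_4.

The intervention breaks the incoming arrows to V_5: V_5 <- 3 if V_1 >= 1 else 1 no longer applies, and V_5 = 5.
Since V_4 is not a descendant of the intervened variable, it is unaffected.
V_2 = 2 if V_1 >= 6 else 8  [with V_1=-1]  = 8
V_3 = V_1 + V_2  [with V_1=-1, V_2=8]  = 7
V_4 = V_3 - 2·V_1 + 4  [with V_3=7, V_1=-1]  = 13

13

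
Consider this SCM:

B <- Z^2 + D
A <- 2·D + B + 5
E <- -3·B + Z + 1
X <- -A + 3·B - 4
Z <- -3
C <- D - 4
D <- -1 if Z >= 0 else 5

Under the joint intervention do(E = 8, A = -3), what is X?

Under do(E = 8, A = -3), each intervened variable's structural equation is replaced by its fixed value.
D = -1 if Z >= 0 else 5  [with Z=-3]  = 5
B = Z^2 + D  [with Z=-3, D=5]  = 14
X = -A + 3·B - 4  [with A=-3, B=14]  = 41

41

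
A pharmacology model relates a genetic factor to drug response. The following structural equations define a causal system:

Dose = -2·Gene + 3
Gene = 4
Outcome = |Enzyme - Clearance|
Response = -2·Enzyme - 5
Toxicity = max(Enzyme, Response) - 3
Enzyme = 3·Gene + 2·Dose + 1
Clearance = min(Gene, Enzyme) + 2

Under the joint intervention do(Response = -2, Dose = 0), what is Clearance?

The joint intervention fixes Response = -2, Dose = 0, removing each variable's own equation.
Enzyme = 3·Gene + 2·Dose + 1  [with Gene=4, Dose=0]  = 13
Clearance = min(Gene, Enzyme) + 2  [with Gene=4, Enzyme=13]  = 6

6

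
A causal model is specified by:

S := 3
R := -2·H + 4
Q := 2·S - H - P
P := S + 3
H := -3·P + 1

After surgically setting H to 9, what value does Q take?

-9

The intervention breaks the incoming arrows to H: H := -3·P + 1 no longer applies, and H = 9.
P = S + 3  [with S=3]  = 6
Q = 2·S - H - P  [with S=3, H=9, P=6]  = -9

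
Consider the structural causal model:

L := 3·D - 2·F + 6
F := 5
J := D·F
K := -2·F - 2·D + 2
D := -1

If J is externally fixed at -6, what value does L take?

The intervention breaks the incoming arrows to J: J := D·F no longer applies, and J = -6.
Since L is not a descendant of the intervened variable, it is unaffected.
L = 3·D - 2·F + 6  [with D=-1, F=5]  = -7

-7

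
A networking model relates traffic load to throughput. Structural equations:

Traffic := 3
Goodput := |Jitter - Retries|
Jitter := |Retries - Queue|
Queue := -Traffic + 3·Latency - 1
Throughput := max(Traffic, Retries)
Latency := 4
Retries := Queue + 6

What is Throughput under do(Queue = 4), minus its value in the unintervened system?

The intervention breaks the incoming arrows to Queue: Queue := -Traffic + 3·Latency - 1 no longer applies, and Queue = 4.
Retries = Queue + 6  [with Queue=4]  = 10
Throughput = max(Traffic, Retries)  [with Traffic=3, Retries=10]  = 10
Without intervention: Queue = -Traffic + 3·Latency - 1  [with Traffic=3, Latency=4]  = 8; Retries = Queue + 6  [with Queue=8]  = 14; Throughput = max(Traffic, Retries)  [with Traffic=3, Retries=14]  = 14.
Change = 10 − 14 = -4.

-4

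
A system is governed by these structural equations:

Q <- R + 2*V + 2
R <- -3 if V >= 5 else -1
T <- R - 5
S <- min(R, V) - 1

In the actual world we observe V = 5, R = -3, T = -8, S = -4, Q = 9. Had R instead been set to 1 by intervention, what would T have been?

-4

The intervention breaks the incoming arrows to R: R <- -3 if V >= 5 else -1 no longer applies, and R = 1.
T = R - 5  [with R=1]  = -4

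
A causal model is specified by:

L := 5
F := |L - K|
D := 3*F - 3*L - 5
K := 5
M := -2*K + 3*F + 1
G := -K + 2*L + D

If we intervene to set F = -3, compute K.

5

Under do(F=-3), the mechanism F := |L - K| is discarded; F is fixed at -3.
Since K is not a descendant of the intervened variable, it is unaffected.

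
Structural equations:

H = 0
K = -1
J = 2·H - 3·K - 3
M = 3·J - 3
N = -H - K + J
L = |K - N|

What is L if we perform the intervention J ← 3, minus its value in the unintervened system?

3

The intervention breaks the incoming arrows to J: J = 2·H - 3·K - 3 no longer applies, and J = 3.
N = -H - K + J  [with H=0, K=-1, J=3]  = 4
L = |K - N|  [with K=-1, N=4]  = 5
Without intervention: J = 2·H - 3·K - 3  [with H=0, K=-1]  = 0; N = -H - K + J  [with H=0, K=-1, J=0]  = 1; L = |K - N|  [with K=-1, N=1]  = 2.
Change = 5 − 2 = 3.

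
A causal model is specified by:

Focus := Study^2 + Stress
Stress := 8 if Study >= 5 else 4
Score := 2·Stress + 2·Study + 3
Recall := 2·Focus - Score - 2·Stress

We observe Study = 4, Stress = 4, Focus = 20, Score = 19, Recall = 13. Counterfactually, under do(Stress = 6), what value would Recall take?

do(Stress=6) replaces the equation Stress := 8 if Study >= 5 else 4 with the constant Stress = 6.
Focus = Study^2 + Stress  [with Study=4, Stress=6]  = 22
Score = 2·Stress + 2·Study + 3  [with Stress=6, Study=4]  = 23
Recall = 2·Focus - Score - 2·Stress  [with Focus=22, Score=23, Stress=6]  = 9

9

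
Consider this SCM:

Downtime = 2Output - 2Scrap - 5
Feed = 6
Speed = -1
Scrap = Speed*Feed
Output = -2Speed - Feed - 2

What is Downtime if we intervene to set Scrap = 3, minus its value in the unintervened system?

-18

do(Scrap=3) replaces the equation Scrap = Speed*Feed with the constant Scrap = 3.
Output = -2Speed - Feed - 2  [with Speed=-1, Feed=6]  = -6
Downtime = 2Output - 2Scrap - 5  [with Output=-6, Scrap=3]  = -23
Without intervention: Scrap = Speed*Feed  [with Speed=-1, Feed=6]  = -6; Output = -2Speed - Feed - 2  [with Speed=-1, Feed=6]  = -6; Downtime = 2Output - 2Scrap - 5  [with Output=-6, Scrap=-6]  = -5.
Change = -23 − (-5) = -18.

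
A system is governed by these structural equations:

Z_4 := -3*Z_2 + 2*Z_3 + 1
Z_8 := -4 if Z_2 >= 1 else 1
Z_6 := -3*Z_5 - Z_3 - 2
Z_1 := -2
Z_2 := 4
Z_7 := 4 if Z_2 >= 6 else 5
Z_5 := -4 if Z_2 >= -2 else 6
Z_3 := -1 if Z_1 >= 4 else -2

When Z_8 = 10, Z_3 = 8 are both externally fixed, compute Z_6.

The joint intervention fixes Z_8 = 10, Z_3 = 8, removing each variable's own equation.
Z_5 = -4 if Z_2 >= -2 else 6  [with Z_2=4]  = -4
Z_6 = -3*Z_5 - Z_3 - 2  [with Z_5=-4, Z_3=8]  = 2

2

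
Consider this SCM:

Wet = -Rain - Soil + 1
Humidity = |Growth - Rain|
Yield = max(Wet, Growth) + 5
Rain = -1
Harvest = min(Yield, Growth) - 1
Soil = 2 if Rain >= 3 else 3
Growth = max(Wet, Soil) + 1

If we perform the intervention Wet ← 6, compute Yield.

The intervention breaks the incoming arrows to Wet: Wet = -Rain - Soil + 1 no longer applies, and Wet = 6.
Soil = 2 if Rain >= 3 else 3  [with Rain=-1]  = 3
Growth = max(Wet, Soil) + 1  [with Wet=6, Soil=3]  = 7
Yield = max(Wet, Growth) + 5  [with Wet=6, Growth=7]  = 12

12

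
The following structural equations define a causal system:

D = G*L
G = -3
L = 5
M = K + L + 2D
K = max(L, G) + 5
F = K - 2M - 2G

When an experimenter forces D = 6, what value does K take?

10

Under do(D=6), the mechanism D = G*L is discarded; D is fixed at 6.
Since K is not a descendant of the intervened variable, it is unaffected.
K = max(L, G) + 5  [with L=5, G=-3]  = 10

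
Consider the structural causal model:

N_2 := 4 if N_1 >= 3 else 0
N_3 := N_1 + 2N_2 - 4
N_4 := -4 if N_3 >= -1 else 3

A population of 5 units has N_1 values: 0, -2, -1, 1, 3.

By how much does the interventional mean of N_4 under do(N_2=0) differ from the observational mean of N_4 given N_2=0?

-1.4

Under do(N_2=0), N_2's equation is replaced by N_2=0 for every unit. Per-unit N_4: 3, 3, 3, 3, -4. Mean = 1.6.
E[N_4|N_2=0] averages over only the 4 units with N_2=0 (N_1 = 0, -2, -1, 1): N_4 = 3, 3, 3, 3, mean 3.
Difference = 1.6 − 3 = -1.4.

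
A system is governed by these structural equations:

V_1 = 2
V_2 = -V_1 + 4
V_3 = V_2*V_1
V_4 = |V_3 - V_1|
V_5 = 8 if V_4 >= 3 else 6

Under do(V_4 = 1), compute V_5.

Intervening sets V_4 = 1 and removes its equation (V_4 = |V_3 - V_1|).
V_5 = 8 if V_4 >= 3 else 6  [with V_4=1]  = 6

6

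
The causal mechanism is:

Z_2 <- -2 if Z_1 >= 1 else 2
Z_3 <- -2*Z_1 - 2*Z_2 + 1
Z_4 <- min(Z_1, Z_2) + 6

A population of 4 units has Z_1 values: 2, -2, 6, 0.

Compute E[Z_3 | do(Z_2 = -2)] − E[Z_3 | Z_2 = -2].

5

The intervention sets Z_2=-2 in all 4 units regardless of Z_1. Recomputing Z_3 per unit gives 1, 9, -7, 5; average 2.
Observing Z_2=-2 restricts to units where Z_2's equation naturally yields -2: Z_1 ∈ {2, 6}. In that subpopulation Z_3 = 1, -7, mean -3.
Difference = 2 − (-3) = 5.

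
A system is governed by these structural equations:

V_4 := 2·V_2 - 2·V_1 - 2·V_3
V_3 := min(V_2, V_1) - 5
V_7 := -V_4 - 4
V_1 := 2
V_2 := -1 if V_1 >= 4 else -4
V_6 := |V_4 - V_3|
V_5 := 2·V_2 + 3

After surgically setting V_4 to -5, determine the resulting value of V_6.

Under do(V_4=-5), the mechanism V_4 := 2·V_2 - 2·V_1 - 2·V_3 is discarded; V_4 is fixed at -5.
V_2 = -1 if V_1 >= 4 else -4  [with V_1=2]  = -4
V_3 = min(V_2, V_1) - 5  [with V_2=-4, V_1=2]  = -9
V_6 = |V_4 - V_3|  [with V_4=-5, V_3=-9]  = 4

4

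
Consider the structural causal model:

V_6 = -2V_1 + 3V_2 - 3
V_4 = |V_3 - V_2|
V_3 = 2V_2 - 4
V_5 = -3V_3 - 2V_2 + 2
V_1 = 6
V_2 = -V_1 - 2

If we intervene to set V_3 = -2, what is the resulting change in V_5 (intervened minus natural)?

do(V_3=-2) replaces the equation V_3 = 2V_2 - 4 with the constant V_3 = -2.
V_2 = -V_1 - 2  [with V_1=6]  = -8
V_5 = -3V_3 - 2V_2 + 2  [with V_3=-2, V_2=-8]  = 24
Without intervention: V_2 = -V_1 - 2  [with V_1=6]  = -8; V_3 = 2V_2 - 4  [with V_2=-8]  = -20; V_5 = -3V_3 - 2V_2 + 2  [with V_3=-20, V_2=-8]  = 78.
Change = 24 − 78 = -54.

-54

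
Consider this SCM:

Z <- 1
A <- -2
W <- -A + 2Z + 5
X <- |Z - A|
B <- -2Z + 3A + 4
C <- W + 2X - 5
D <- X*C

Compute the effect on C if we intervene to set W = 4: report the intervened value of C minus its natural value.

-5

The intervention breaks the incoming arrows to W: W <- -A + 2Z + 5 no longer applies, and W = 4.
X = |Z - A|  [with Z=1, A=-2]  = 3
C = W + 2X - 5  [with W=4, X=3]  = 5
Without intervention: W = -A + 2Z + 5  [with A=-2, Z=1]  = 9; X = |Z - A|  [with Z=1, A=-2]  = 3; C = W + 2X - 5  [with W=9, X=3]  = 10.
Change = 5 − 10 = -5.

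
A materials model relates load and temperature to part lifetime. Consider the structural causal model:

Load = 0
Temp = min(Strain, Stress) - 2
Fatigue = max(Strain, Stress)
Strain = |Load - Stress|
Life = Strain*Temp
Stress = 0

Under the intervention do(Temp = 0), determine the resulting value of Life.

0

Under do(Temp=0), the mechanism Temp = min(Strain, Stress) - 2 is discarded; Temp is fixed at 0.
Strain = |Load - Stress|  [with Load=0, Stress=0]  = 0
Life = Strain*Temp  [with Strain=0, Temp=0]  = 0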